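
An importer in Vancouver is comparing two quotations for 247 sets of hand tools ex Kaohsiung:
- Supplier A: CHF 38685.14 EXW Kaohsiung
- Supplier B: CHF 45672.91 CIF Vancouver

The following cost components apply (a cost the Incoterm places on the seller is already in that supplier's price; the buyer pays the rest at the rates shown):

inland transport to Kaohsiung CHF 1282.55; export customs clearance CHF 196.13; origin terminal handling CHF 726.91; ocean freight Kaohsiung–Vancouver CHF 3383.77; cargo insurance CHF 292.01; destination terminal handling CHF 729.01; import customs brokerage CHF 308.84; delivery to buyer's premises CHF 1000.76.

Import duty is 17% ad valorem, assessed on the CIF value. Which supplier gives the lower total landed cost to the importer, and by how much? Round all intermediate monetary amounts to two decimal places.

Supplier A is cheaper by CHF 1294.48

Supplier A (EXW):
CIF value = EXW price + inland to port + export clearance + origin terminal + freight + insurance = 38685.14 + 1282.55 + 196.13 + 726.91 + 3383.77 + 292.01 = 44566.51
Import duty = 44566.51 × 17% = 7576.31
Buyer bears (A): 1282.55 + 196.13 + 726.91 + 3383.77 + 292.01 + 729.01 + 308.84 + 1000.76 = 7919.98
Landed cost (A) = invoice 38685.14 + 7919.98 + duty 7576.31 = 54181.43
Supplier B (CIF):
The CIF price already equals the CIF value: 45672.91
Import duty = 45672.91 × 17% = 7764.39
Buyer bears (B): 729.01 + 308.84 + 1000.76 = 2038.61
Landed cost (B) = invoice 45672.91 + 2038.61 + duty 7764.39 = 55475.91
Difference = |54181.43 − 55475.91| = 1294.48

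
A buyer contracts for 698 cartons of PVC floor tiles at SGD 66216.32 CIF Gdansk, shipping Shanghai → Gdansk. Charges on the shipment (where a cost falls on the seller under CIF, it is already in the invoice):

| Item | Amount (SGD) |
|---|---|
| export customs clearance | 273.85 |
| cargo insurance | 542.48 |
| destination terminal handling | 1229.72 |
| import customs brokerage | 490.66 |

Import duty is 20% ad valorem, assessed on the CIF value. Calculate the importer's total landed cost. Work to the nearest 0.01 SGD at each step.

CIF: the seller pays costs through ocean freight and marine insurance to the destination port.
Already in the invoice (seller's account under CIF): export clearance, insurance — exclude.
The CIF price already equals the CIF value: 66216.32
Import duty = 66216.32 × 20% = 13243.26
Buyer bears: destination terminal 1229.72 + brokerage 490.66 + duty 13243.26 = 14963.64
Landed cost = invoice 66216.32 + 14963.64 = 81179.96

Total landed cost: SGD 81179.96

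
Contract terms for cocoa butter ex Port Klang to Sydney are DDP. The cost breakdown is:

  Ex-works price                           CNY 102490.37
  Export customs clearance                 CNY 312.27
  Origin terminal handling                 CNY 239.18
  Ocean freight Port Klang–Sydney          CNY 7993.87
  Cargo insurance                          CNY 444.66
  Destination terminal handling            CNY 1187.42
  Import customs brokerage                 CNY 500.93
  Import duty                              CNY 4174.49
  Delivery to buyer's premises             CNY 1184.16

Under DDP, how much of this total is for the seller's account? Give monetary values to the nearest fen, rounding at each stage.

DDP: the seller bears all costs including import duty.
Seller's account: goods 102490.37 + export clearance 312.27 + origin terminal 239.18 + freight 7993.87 + insurance 444.66 + destination terminal 1187.42 + brokerage 500.93 + duty 4174.49 + delivery 1184.16 = 118527.35
Buyer's account: 0.00

Seller's account: CNY 118527.35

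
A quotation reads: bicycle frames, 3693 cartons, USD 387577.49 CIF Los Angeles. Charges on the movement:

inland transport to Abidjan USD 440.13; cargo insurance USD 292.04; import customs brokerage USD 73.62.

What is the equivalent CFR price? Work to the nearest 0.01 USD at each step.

Not relevant to the conversion: inland to port — on the seller under both CIF and CFR; already in the CIF price and stays in the CFR price. brokerage — on the buyer under both terms; not part of either seller's price.
From CIF to CFR, the seller no longer bears: insurance.
CFR price = 387577.49 − 292.04 = 387285.45

CFR price: USD 387285.45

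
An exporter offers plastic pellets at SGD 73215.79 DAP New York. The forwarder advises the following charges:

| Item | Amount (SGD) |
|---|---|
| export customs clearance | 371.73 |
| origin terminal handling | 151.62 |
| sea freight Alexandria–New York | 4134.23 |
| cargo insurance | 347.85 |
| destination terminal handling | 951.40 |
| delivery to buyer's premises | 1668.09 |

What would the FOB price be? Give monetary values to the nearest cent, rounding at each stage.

FOB price: SGD 66114.22

Not relevant to the conversion: origin terminal, export clearance — on the seller under both DAP and FOB; already in the DAP price and stays in the FOB price.
From DAP to FOB, the seller no longer bears: freight, insurance, destination terminal, delivery.
FOB price = 73215.79 − 4134.23 − 347.85 − 951.40 − 1668.09 = 66114.22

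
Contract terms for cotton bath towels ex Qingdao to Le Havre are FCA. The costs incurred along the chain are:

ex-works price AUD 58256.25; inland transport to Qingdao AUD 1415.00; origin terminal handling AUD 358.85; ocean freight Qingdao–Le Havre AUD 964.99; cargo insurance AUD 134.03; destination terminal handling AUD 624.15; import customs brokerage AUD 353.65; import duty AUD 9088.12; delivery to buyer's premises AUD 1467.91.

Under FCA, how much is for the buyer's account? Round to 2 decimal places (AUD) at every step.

FCA: the seller delivers export-cleared goods to the carrier; the buyer bears costs from that point.
Seller's account: goods 58256.25 + inland to port 1415.00 = 59671.25
Buyer's account: origin terminal 358.85 + freight 964.99 + insurance 134.03 + destination terminal 624.15 + brokerage 353.65 + duty 9088.12 + delivery 1467.91 = 12991.70

Buyer's account: AUD 12991.70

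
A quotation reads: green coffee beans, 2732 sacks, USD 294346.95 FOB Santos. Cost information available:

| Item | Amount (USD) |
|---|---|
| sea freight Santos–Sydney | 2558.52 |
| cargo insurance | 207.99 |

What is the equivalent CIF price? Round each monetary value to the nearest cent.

CIF price: USD 297113.46

From FOB to CIF, the seller additionally bears: freight, insurance.
CIF price = 294346.95 + 2558.52 + 207.99 = 297113.46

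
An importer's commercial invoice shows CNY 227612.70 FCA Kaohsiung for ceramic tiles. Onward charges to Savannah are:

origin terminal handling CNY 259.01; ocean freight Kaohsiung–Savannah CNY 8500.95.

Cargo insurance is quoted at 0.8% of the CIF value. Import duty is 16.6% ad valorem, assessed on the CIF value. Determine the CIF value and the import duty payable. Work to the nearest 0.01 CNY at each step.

Let C be the CIF value. C = FCA price + pre-shipment costs + freight + 0.8% × C
C − 0.8% × C = 227612.70 + 259.01 + 8500.95
0.992 × C = 236372.66
C = 236372.66 / 0.992 = 238278.89
Insurance premium = 0.8% × 238278.89 = 1906.23
Import duty = 238278.89 × 16.6% = 39554.30

CIF value: CNY 238278.89; import duty: CNY 39554.30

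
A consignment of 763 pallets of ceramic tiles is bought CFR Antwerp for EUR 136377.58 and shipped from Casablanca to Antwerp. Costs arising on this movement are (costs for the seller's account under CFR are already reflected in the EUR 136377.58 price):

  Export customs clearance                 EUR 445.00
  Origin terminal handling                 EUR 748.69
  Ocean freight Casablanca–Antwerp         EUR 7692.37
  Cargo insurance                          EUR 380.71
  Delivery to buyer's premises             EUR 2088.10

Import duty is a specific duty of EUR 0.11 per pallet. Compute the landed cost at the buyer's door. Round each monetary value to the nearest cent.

CFR: the seller pays costs through ocean freight to the destination port, but not insurance.
Already in the invoice (seller's account under CFR): export clearance, origin terminal, freight — exclude.
CIF value = CFR price + insurance = 136377.58 + 380.71 = 136758.29
Import duty = 763 × 0.11 = 83.93
Buyer bears: insurance 380.71 + delivery 2088.10 + duty 83.93 = 2552.74
Landed cost = invoice 136377.58 + 2552.74 = 138930.32

Total landed cost: EUR 138930.32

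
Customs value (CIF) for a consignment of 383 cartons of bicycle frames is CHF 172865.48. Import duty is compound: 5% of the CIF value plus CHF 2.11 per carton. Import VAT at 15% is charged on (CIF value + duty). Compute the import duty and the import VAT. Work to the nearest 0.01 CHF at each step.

Import duty: CHF 9451.40; import VAT: CHF 27347.53

Ad valorem component: 172865.48 × 5% = 8643.27
Specific component: 383 × 2.11 = 808.13
Import duty = 8643.27 + 808.13 = 9451.40
VAT base = CIF + duty = 172865.48 + 9451.40 = 182316.88
Import VAT = 182316.88 × 15% = 27347.53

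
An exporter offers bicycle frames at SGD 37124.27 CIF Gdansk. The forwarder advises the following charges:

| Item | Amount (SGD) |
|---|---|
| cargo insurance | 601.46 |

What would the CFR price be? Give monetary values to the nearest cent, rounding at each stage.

CFR price: SGD 36522.81

From CIF to CFR, the seller no longer bears: insurance.
CFR price = 37124.27 − 601.46 = 36522.81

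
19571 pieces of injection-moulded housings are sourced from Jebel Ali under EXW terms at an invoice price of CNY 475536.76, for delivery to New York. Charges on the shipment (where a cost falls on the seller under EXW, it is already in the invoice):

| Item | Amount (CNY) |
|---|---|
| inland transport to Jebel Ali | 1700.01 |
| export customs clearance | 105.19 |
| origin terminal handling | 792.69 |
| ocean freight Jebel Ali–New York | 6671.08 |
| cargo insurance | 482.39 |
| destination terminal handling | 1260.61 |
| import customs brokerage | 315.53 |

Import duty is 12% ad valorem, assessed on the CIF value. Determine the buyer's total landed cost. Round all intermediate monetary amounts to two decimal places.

EXW: the seller makes goods available at their premises; the buyer bears all onward costs.
CIF value = EXW price + inland to port + export clearance + origin terminal + freight + insurance = 475536.76 + 1700.01 + 105.19 + 792.69 + 6671.08 + 482.39 = 485288.12
Import duty = 485288.12 × 12% = 58234.57
Buyer bears: inland to port 1700.01 + export clearance 105.19 + origin terminal 792.69 + freight 6671.08 + insurance 482.39 + destination terminal 1260.61 + brokerage 315.53 + duty 58234.57 = 69562.07
Landed cost = invoice 475536.76 + 69562.07 = 545098.83

Total landed cost: CNY 545098.83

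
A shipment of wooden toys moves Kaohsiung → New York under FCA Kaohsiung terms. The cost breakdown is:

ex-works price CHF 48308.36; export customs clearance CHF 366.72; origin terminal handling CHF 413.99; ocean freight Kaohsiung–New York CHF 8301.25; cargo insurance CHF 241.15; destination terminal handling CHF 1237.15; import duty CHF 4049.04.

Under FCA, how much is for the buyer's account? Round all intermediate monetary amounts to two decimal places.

FCA: the seller delivers export-cleared goods to the carrier; the buyer bears costs from that point.
Seller's account: goods 48308.36 + export clearance 366.72 = 48675.08
Buyer's account: origin terminal 413.99 + freight 8301.25 + insurance 241.15 + destination terminal 1237.15 + duty 4049.04 = 14242.58

Buyer's account: CHF 14242.58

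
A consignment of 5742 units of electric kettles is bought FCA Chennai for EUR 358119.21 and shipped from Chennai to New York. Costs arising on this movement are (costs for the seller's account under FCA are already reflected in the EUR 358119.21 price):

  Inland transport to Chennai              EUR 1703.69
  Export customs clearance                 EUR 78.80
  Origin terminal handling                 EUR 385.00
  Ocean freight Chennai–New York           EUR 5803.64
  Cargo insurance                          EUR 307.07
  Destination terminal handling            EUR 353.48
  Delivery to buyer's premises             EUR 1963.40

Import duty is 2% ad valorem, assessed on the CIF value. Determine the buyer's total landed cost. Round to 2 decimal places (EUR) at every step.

FCA: the seller delivers export-cleared goods to the carrier; the buyer bears costs from that point.
Already in the invoice (seller's account under FCA): inland to port, export clearance — exclude.
CIF value = FCA price + origin terminal + freight + insurance = 358119.21 + 385.00 + 5803.64 + 307.07 = 364614.92
Import duty = 364614.92 × 2% = 7292.30
Buyer bears: origin terminal 385.00 + freight 5803.64 + insurance 307.07 + destination terminal 353.48 + delivery 1963.40 + duty 7292.30 = 16104.89
Landed cost = invoice 358119.21 + 16104.89 = 374224.10

Total landed cost: EUR 374224.10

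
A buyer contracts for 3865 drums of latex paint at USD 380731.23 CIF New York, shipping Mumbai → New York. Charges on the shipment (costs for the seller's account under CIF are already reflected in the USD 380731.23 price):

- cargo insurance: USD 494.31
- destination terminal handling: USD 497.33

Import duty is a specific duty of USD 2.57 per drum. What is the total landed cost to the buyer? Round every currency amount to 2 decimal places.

CIF: the seller pays costs through ocean freight and marine insurance to the destination port.
Already in the invoice (seller's account under CIF): insurance — exclude.
The CIF price already equals the CIF value: 380731.23
Import duty = 3865 × 2.57 = 9933.05
Buyer bears: destination terminal 497.33 + duty 9933.05 = 10430.38
Landed cost = invoice 380731.23 + 10430.38 = 391161.61

Total landed cost: USD 391161.61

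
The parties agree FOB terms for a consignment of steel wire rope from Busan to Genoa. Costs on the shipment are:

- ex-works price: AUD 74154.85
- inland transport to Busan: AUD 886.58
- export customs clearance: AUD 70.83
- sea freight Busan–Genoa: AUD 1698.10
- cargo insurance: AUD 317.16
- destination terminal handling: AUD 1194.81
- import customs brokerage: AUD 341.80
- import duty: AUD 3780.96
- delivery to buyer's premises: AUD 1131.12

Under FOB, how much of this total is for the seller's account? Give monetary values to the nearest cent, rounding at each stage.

Seller's account: AUD 75112.26

FOB: the seller bears costs until goods are on board at the origin port; the buyer bears freight, insurance and all costs thereafter.
Seller's account: goods 74154.85 + inland to port 886.58 + export clearance 70.83 = 75112.26
Buyer's account: freight 1698.10 + insurance 317.16 + destination terminal 1194.81 + brokerage 341.80 + duty 3780.96 + delivery 1131.12 = 8463.95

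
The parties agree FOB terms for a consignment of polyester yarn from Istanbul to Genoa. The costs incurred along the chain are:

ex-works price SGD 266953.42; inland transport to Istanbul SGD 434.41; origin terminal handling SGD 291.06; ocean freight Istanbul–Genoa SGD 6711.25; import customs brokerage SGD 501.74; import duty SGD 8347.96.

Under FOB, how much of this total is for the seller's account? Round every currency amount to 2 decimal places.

Seller's account: SGD 267678.89

FOB: the seller bears costs until goods are on board at the origin port; the buyer bears freight, insurance and all costs thereafter.
Seller's account: goods 266953.42 + inland to port 434.41 + origin terminal 291.06 = 267678.89
Buyer's account: freight 6711.25 + brokerage 501.74 + duty 8347.96 = 15560.95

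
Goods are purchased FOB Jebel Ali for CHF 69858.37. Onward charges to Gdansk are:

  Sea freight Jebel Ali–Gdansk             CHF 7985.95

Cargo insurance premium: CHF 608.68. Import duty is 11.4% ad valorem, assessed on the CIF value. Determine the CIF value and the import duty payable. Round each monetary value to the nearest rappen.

CIF = FOB price + freight + insurance
CIF = 69858.37 + 7985.95 + 608.68 = 78453.00
Import duty = 78453.00 × 11.4% = 8943.64

CIF value: CHF 78453.00; import duty: CHF 8943.64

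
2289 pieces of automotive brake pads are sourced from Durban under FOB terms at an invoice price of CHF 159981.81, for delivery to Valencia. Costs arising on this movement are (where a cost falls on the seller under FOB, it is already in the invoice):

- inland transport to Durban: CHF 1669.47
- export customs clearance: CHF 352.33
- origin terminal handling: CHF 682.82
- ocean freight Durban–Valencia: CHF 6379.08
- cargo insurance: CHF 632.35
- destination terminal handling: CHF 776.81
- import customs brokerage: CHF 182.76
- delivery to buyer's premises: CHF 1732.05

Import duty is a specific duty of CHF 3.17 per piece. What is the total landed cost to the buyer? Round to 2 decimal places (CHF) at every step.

FOB: the seller bears costs until goods are on board at the origin port; the buyer bears freight, insurance and all costs thereafter.
Already in the invoice (seller's account under FOB): inland to port, export clearance, origin terminal — exclude.
CIF value = FOB price + freight + insurance = 159981.81 + 6379.08 + 632.35 = 166993.24
Import duty = 2289 × 3.17 = 7256.13
Buyer bears: freight 6379.08 + insurance 632.35 + destination terminal 776.81 + brokerage 182.76 + delivery 1732.05 + duty 7256.13 = 16959.18
Landed cost = invoice 159981.81 + 16959.18 = 176940.99

Total landed cost: CHF 176940.99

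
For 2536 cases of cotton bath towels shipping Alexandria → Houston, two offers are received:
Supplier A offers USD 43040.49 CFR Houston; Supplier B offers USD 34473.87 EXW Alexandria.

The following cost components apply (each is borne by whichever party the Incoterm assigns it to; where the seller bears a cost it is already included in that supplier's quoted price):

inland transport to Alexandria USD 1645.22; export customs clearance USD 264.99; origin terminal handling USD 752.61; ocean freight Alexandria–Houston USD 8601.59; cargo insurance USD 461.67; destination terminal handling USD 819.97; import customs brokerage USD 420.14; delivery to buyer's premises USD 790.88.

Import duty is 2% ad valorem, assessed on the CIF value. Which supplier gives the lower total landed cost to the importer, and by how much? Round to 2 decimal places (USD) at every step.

Supplier A (CFR):
CIF value = CFR price + insurance = 43040.49 + 461.67 = 43502.16
Import duty = 43502.16 × 2% = 870.04
Buyer bears (A): 461.67 + 819.97 + 420.14 + 790.88 = 2492.66
Landed cost (A) = invoice 43040.49 + 2492.66 + duty 870.04 = 46403.19
Supplier B (EXW):
CIF value = EXW price + inland to port + export clearance + origin terminal + freight + insurance = 34473.87 + 1645.22 + 264.99 + 752.61 + 8601.59 + 461.67 = 46199.95
Import duty = 46199.95 × 2% = 924.00
Buyer bears (B): 1645.22 + 264.99 + 752.61 + 8601.59 + 461.67 + 819.97 + 420.14 + 790.88 = 13757.07
Landed cost (B) = invoice 34473.87 + 13757.07 + duty 924.00 = 49154.94
Difference = |46403.19 − 49154.94| = 2751.75

Supplier A is cheaper by USD 2751.75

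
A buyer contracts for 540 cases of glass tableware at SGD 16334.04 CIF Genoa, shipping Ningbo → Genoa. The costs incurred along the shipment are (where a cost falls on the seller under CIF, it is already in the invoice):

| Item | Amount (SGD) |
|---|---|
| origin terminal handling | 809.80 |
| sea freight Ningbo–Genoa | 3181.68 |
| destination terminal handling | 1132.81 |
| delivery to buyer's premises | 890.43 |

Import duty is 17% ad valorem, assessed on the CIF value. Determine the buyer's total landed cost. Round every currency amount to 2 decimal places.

Total landed cost: SGD 21134.07

CIF: the seller pays costs through ocean freight and marine insurance to the destination port.
Already in the invoice (seller's account under CIF): origin terminal, freight — exclude.
The CIF price already equals the CIF value: 16334.04
Import duty = 16334.04 × 17% = 2776.79
Buyer bears: destination terminal 1132.81 + delivery 890.43 + duty 2776.79 = 4800.03
Landed cost = invoice 16334.04 + 4800.03 = 21134.07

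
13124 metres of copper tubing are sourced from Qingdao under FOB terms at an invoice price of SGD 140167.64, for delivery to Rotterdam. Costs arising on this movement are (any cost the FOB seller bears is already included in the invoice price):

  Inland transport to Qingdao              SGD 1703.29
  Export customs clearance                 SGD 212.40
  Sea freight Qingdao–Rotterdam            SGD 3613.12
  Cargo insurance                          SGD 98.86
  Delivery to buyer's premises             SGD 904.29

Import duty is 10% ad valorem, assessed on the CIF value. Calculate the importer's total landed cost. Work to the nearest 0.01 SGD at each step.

FOB: the seller bears costs until goods are on board at the origin port; the buyer bears freight, insurance and all costs thereafter.
Already in the invoice (seller's account under FOB): inland to port, export clearance — exclude.
CIF value = FOB price + freight + insurance = 140167.64 + 3613.12 + 98.86 = 143879.62
Import duty = 143879.62 × 10% = 14387.96
Buyer bears: freight 3613.12 + insurance 98.86 + delivery 904.29 + duty 14387.96 = 19004.23
Landed cost = invoice 140167.64 + 19004.23 = 159171.87

Total landed cost: SGD 159171.87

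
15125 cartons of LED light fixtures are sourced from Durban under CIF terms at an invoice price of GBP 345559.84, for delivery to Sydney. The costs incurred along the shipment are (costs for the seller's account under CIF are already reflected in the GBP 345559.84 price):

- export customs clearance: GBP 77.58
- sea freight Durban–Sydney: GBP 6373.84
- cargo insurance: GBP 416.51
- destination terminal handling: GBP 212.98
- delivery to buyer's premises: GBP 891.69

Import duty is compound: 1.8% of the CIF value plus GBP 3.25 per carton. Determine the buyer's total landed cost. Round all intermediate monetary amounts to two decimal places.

Total landed cost: GBP 402040.84

CIF: the seller pays costs through ocean freight and marine insurance to the destination port.
Already in the invoice (seller's account under CIF): export clearance, freight, insurance — exclude.
The CIF price already equals the CIF value: 345559.84
Ad valorem component: 345559.84 × 1.8% = 6220.08
Specific component: 15125 × 3.25 = 49156.25
Import duty = 6220.08 + 49156.25 = 55376.33
Buyer bears: destination terminal 212.98 + delivery 891.69 + duty 55376.33 = 56481.00
Landed cost = invoice 345559.84 + 56481.00 = 402040.84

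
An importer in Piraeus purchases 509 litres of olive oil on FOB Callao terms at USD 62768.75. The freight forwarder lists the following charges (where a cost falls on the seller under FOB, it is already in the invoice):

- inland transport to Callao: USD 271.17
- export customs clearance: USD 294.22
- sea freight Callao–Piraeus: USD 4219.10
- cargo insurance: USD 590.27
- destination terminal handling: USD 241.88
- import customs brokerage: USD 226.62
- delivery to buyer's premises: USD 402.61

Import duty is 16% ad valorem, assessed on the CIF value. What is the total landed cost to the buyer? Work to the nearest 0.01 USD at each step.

Total landed cost: USD 79261.73

FOB: the seller bears costs until goods are on board at the origin port; the buyer bears freight, insurance and all costs thereafter.
Already in the invoice (seller's account under FOB): inland to port, export clearance — exclude.
CIF value = FOB price + freight + insurance = 62768.75 + 4219.10 + 590.27 = 67578.12
Import duty = 67578.12 × 16% = 10812.50
Buyer bears: freight 4219.10 + insurance 590.27 + destination terminal 241.88 + brokerage 226.62 + delivery 402.61 + duty 10812.50 = 16492.98
Landed cost = invoice 62768.75 + 16492.98 = 79261.73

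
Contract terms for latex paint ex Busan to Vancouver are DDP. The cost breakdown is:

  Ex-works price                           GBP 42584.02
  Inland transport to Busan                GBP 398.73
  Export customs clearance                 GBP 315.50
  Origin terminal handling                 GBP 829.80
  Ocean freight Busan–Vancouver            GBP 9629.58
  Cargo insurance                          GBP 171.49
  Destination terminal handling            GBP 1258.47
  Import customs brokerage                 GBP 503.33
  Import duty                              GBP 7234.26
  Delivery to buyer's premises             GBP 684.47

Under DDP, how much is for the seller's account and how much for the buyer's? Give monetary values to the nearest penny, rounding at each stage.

Seller: GBP 63609.65; buyer: GBP 0.00

DDP: the seller bears all costs including import duty.
Seller's account: goods 42584.02 + inland to port 398.73 + export clearance 315.50 + origin terminal 829.80 + freight 9629.58 + insurance 171.49 + destination terminal 1258.47 + brokerage 503.33 + duty 7234.26 + delivery 684.47 = 63609.65
Buyer's account: 0.00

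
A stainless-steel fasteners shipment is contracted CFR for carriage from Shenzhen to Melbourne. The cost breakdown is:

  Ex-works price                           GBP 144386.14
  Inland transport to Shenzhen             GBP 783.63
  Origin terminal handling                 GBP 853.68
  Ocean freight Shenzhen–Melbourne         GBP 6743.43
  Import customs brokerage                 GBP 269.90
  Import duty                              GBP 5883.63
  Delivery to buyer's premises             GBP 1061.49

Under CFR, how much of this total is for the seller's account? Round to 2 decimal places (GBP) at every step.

CFR: the seller pays costs through ocean freight to the destination port, but not insurance.
Seller's account: goods 144386.14 + inland to port 783.63 + origin terminal 853.68 + freight 6743.43 = 152766.88
Buyer's account: brokerage 269.90 + duty 5883.63 + delivery 1061.49 = 7215.02

Seller's account: GBP 152766.88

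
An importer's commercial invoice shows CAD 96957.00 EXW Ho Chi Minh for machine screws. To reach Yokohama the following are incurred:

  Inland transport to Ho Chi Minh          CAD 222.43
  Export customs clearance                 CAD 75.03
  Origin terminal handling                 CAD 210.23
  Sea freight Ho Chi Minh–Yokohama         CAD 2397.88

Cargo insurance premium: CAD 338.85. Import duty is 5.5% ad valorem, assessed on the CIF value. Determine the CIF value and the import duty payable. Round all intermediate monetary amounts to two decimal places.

CIF value: CAD 100201.42; import duty: CAD 5511.08

CIF = EXW price + pre-shipment costs + freight + insurance
CIF = 96957.00 + 222.43 + 75.03 + 210.23 + 2397.88 + 338.85 = 100201.42
Import duty = 100201.42 × 5.5% = 5511.08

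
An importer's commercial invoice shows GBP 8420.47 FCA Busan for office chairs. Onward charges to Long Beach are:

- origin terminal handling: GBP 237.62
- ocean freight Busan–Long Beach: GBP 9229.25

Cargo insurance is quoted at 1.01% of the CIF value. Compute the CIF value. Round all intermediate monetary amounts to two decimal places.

Let C be the CIF value. C = FCA price + pre-shipment costs + freight + 1.01% × C
C − 1.01% × C = 8420.47 + 237.62 + 9229.25
0.9899 × C = 17887.34
C = 17887.34 / 0.9899 = 18069.85
Insurance premium = 1.01% × 18069.85 = 182.51

CIF value: GBP 18069.85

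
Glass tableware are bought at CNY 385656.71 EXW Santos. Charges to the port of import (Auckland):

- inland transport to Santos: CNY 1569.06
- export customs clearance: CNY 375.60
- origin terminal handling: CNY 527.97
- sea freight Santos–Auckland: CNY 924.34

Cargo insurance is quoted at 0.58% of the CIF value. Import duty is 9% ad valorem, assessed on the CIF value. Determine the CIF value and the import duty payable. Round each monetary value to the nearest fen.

CIF value: CNY 391323.36; import duty: CNY 35219.10

Let C be the CIF value. C = EXW price + pre-shipment costs + freight + 0.58% × C
C − 0.58% × C = 385656.71 + 1569.06 + 375.60 + 527.97 + 924.34
0.9942 × C = 389053.68
C = 389053.68 / 0.9942 = 391323.36
Insurance premium = 0.58% × 391323.36 = 2269.68
Import duty = 391323.36 × 9% = 35219.10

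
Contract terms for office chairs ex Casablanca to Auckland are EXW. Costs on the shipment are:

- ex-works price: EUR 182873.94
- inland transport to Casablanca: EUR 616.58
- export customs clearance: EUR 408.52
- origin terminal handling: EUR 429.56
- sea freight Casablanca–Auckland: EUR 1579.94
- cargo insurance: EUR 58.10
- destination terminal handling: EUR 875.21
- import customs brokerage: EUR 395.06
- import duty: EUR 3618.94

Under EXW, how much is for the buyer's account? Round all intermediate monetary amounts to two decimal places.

EXW: the seller makes goods available at their premises; the buyer bears all onward costs.
Seller's account: goods 182873.94 = 182873.94
Buyer's account: inland to port 616.58 + export clearance 408.52 + origin terminal 429.56 + freight 1579.94 + insurance 58.10 + destination terminal 875.21 + brokerage 395.06 + duty 3618.94 = 7981.91

Buyer's account: EUR 7981.91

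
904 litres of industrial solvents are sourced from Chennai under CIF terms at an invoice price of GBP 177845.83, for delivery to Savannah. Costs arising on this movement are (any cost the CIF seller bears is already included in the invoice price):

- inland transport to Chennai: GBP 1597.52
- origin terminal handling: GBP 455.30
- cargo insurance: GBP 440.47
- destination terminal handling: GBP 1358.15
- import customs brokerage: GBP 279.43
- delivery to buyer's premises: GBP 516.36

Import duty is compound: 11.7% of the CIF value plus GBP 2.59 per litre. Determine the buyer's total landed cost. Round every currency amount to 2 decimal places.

CIF: the seller pays costs through ocean freight and marine insurance to the destination port.
Already in the invoice (seller's account under CIF): inland to port, origin terminal, insurance — exclude.
The CIF price already equals the CIF value: 177845.83
Ad valorem component: 177845.83 × 11.7% = 20807.96
Specific component: 904 × 2.59 = 2341.36
Import duty = 20807.96 + 2341.36 = 23149.32
Buyer bears: destination terminal 1358.15 + brokerage 279.43 + delivery 516.36 + duty 23149.32 = 25303.26
Landed cost = invoice 177845.83 + 25303.26 = 203149.09

Total landed cost: GBP 203149.09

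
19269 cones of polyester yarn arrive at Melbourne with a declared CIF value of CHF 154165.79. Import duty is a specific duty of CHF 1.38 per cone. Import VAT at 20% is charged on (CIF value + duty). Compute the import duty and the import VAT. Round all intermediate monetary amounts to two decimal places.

Import duty = 19269 × 1.38 = 26591.22
VAT base = CIF + duty = 154165.79 + 26591.22 = 180757.01
Import VAT = 180757.01 × 20% = 36151.40

Import duty: CHF 26591.22; import VAT: CHF 36151.40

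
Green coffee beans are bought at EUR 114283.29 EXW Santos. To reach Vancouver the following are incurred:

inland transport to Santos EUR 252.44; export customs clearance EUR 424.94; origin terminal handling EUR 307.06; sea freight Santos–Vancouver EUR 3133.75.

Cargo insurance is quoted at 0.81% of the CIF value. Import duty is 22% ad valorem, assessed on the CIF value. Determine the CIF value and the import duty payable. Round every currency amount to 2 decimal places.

CIF value: EUR 119368.36; import duty: EUR 26261.04

Let C be the CIF value. C = EXW price + pre-shipment costs + freight + 0.81% × C
C − 0.81% × C = 114283.29 + 252.44 + 424.94 + 307.06 + 3133.75
0.9919 × C = 118401.48
C = 118401.48 / 0.9919 = 119368.36
Insurance premium = 0.81% × 119368.36 = 966.88
Import duty = 119368.36 × 22% = 26261.04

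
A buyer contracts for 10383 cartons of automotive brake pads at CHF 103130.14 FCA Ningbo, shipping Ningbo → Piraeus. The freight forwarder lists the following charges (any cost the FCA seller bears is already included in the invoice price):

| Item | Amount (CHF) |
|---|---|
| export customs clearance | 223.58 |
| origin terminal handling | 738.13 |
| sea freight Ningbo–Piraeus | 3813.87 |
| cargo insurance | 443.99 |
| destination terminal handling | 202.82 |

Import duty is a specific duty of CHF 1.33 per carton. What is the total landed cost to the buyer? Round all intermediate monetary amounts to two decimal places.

FCA: the seller delivers export-cleared goods to the carrier; the buyer bears costs from that point.
Already in the invoice (seller's account under FCA): export clearance — exclude.
CIF value = FCA price + origin terminal + freight + insurance = 103130.14 + 738.13 + 3813.87 + 443.99 = 108126.13
Import duty = 10383 × 1.33 = 13809.39
Buyer bears: origin terminal 738.13 + freight 3813.87 + insurance 443.99 + destination terminal 202.82 + duty 13809.39 = 19008.20
Landed cost = invoice 103130.14 + 19008.20 = 122138.34

Total landed cost: CHF 122138.34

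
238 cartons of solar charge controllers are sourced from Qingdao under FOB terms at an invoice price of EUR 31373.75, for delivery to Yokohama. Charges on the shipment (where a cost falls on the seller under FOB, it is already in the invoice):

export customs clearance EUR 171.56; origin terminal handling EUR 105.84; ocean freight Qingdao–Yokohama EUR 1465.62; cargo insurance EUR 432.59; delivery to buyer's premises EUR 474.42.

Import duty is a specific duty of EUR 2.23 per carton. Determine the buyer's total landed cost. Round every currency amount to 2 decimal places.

Total landed cost: EUR 34277.12

FOB: the seller bears costs until goods are on board at the origin port; the buyer bears freight, insurance and all costs thereafter.
Already in the invoice (seller's account under FOB): export clearance, origin terminal — exclude.
CIF value = FOB price + freight + insurance = 31373.75 + 1465.62 + 432.59 = 33271.96
Import duty = 238 × 2.23 = 530.74
Buyer bears: freight 1465.62 + insurance 432.59 + delivery 474.42 + duty 530.74 = 2903.37
Landed cost = invoice 31373.75 + 2903.37 = 34277.12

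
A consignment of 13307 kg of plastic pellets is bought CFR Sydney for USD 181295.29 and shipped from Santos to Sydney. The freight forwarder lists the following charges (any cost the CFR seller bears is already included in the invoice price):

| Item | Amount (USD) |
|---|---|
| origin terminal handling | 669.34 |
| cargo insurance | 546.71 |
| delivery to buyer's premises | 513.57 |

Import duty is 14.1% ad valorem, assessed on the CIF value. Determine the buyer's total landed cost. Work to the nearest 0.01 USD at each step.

Total landed cost: USD 207995.29

CFR: the seller pays costs through ocean freight to the destination port, but not insurance.
Already in the invoice (seller's account under CFR): origin terminal — exclude.
CIF value = CFR price + insurance = 181295.29 + 546.71 = 181842.00
Import duty = 181842.00 × 14.1% = 25639.72
Buyer bears: insurance 546.71 + delivery 513.57 + duty 25639.72 = 26700.00
Landed cost = invoice 181295.29 + 26700.00 = 207995.29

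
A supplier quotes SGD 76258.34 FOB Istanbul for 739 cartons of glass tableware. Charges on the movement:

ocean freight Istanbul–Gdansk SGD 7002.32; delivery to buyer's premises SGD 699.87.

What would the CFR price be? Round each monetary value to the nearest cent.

CFR price: SGD 83260.66

Not relevant to the conversion: delivery — on the buyer under both terms; not part of either seller's price.
From FOB to CFR, the seller additionally bears: freight.
CFR price = 76258.34 + 7002.32 = 83260.66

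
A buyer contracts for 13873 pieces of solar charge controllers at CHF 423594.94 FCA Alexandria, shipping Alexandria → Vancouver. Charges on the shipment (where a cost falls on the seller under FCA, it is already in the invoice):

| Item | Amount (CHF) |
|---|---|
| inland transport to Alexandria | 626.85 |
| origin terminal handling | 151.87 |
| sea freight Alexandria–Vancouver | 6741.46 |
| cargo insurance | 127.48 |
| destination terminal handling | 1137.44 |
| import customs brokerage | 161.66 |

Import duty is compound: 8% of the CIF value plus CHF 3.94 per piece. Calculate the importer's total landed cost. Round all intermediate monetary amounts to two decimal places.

Total landed cost: CHF 521023.73

FCA: the seller delivers export-cleared goods to the carrier; the buyer bears costs from that point.
Already in the invoice (seller's account under FCA): inland to port — exclude.
CIF value = FCA price + origin terminal + freight + insurance = 423594.94 + 151.87 + 6741.46 + 127.48 = 430615.75
Ad valorem component: 430615.75 × 8% = 34449.26
Specific component: 13873 × 3.94 = 54659.62
Import duty = 34449.26 + 54659.62 = 89108.88
Buyer bears: origin terminal 151.87 + freight 6741.46 + insurance 127.48 + destination terminal 1137.44 + brokerage 161.66 + duty 89108.88 = 97428.79
Landed cost = invoice 423594.94 + 97428.79 = 521023.73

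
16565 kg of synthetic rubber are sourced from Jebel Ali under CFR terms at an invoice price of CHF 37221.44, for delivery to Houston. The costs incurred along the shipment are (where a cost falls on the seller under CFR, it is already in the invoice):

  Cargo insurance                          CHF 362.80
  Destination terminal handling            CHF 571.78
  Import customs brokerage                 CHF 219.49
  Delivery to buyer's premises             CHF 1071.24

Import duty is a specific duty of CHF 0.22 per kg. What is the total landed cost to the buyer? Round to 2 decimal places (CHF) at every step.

Total landed cost: CHF 43091.05

CFR: the seller pays costs through ocean freight to the destination port, but not insurance.
CIF value = CFR price + insurance = 37221.44 + 362.80 = 37584.24
Import duty = 16565 × 0.22 = 3644.30
Buyer bears: insurance 362.80 + destination terminal 571.78 + brokerage 219.49 + delivery 1071.24 + duty 3644.30 = 5869.61
Landed cost = invoice 37221.44 + 5869.61 = 43091.05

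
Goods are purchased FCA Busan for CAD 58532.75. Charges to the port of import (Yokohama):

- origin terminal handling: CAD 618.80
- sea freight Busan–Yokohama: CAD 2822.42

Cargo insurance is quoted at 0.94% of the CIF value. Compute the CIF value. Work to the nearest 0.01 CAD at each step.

Let C be the CIF value. C = FCA price + pre-shipment costs + freight + 0.94% × C
C − 0.94% × C = 58532.75 + 618.80 + 2822.42
0.9906 × C = 61973.97
C = 61973.97 / 0.9906 = 62562.05
Insurance premium = 0.94% × 62562.05 = 588.08

CIF value: CAD 62562.05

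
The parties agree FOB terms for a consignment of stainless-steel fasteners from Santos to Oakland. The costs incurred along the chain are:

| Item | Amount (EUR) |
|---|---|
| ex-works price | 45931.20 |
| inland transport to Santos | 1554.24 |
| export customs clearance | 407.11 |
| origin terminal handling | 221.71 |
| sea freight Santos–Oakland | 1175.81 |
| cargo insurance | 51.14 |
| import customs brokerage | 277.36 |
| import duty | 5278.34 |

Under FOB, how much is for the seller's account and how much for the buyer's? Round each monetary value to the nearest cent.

Seller: EUR 48114.26; buyer: EUR 6782.65

FOB: the seller bears costs until goods are on board at the origin port; the buyer bears freight, insurance and all costs thereafter.
Seller's account: goods 45931.20 + inland to port 1554.24 + export clearance 407.11 + origin terminal 221.71 = 48114.26
Buyer's account: freight 1175.81 + insurance 51.14 + brokerage 277.36 + duty 5278.34 = 6782.65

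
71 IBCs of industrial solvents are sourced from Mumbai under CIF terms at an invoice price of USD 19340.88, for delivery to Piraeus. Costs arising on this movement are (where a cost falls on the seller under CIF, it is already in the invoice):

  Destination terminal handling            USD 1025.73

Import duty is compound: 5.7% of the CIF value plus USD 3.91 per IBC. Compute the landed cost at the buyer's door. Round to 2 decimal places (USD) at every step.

CIF: the seller pays costs through ocean freight and marine insurance to the destination port.
The CIF price already equals the CIF value: 19340.88
Ad valorem component: 19340.88 × 5.7% = 1102.43
Specific component: 71 × 3.91 = 277.61
Import duty = 1102.43 + 277.61 = 1380.04
Buyer bears: destination terminal 1025.73 + duty 1380.04 = 2405.77
Landed cost = invoice 19340.88 + 2405.77 = 21746.65

Total landed cost: USD 21746.65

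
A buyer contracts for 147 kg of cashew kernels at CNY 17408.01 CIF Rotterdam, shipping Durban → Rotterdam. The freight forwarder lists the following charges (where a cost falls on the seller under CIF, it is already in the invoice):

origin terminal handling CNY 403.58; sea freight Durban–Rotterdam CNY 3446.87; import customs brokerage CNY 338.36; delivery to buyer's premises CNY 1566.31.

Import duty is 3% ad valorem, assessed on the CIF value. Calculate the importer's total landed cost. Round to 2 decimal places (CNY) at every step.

CIF: the seller pays costs through ocean freight and marine insurance to the destination port.
Already in the invoice (seller's account under CIF): origin terminal, freight — exclude.
The CIF price already equals the CIF value: 17408.01
Import duty = 17408.01 × 3% = 522.24
Buyer bears: brokerage 338.36 + delivery 1566.31 + duty 522.24 = 2426.91
Landed cost = invoice 17408.01 + 2426.91 = 19834.92

Total landed cost: CNY 19834.92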